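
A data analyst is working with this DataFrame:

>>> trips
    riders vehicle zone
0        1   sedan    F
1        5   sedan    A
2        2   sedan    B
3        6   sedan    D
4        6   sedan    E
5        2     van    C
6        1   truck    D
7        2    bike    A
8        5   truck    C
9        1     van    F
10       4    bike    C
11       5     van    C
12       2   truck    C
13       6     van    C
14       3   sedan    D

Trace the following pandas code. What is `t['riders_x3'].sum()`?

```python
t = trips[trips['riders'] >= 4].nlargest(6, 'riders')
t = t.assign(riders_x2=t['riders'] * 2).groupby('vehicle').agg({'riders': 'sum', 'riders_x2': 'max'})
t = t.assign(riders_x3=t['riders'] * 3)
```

filter rows where riders >= 4:
    riders vehicle zone
1        5   sedan    A
3        6   sedan    D
4        6   sedan    E
8        5   truck    C
10       4    bike    C
11       5     van    C
13       6     van    C
take 6 rows with largest riders:
    riders vehicle zone
3        6   sedan    D
4        6   sedan    E
13       6     van    C
1        5   sedan    A
8        5   truck    C
11       5     van    C
add column riders_x2 = t['riders'] * 2:
    riders vehicle zone  riders_x2
3        6   sedan    D         12
4        6   sedan    E         12
13       6     van    C         12
1        5   sedan    A         10
8        5   truck    C         10
11       5     van    C         10
group by vehicle: sum(riders), max(riders_x2):
         riders  riders_x2
vehicle                   
sedan        17         12
truck         5         10
van          11         12
add column riders_x3 = t['riders'] * 3:
         riders  riders_x2  riders_x3
vehicle                              
sedan        17         12         51
truck         5         10         15
van          11         12         33

99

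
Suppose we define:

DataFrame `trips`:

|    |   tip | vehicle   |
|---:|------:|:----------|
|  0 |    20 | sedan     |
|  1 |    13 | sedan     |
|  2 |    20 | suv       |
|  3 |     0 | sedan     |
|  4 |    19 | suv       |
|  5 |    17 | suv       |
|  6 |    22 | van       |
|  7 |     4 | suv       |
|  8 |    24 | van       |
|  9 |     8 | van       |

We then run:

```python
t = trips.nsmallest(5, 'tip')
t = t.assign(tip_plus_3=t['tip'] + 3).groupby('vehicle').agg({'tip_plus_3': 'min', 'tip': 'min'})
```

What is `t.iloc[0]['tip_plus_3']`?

3

take 5 rows with smallest tip:
   tip vehicle
3    0   sedan
7    4     suv
9    8     van
1   13   sedan
5   17     suv
add column tip_plus_3 = t['tip'] + 3:
   tip vehicle  tip_plus_3
3    0   sedan           3
7    4     suv           7
9    8     van          11
1   13   sedan          16
5   17     suv          20
group by vehicle: min(tip_plus_3), min(tip):
         tip_plus_3  tip
vehicle                 
sedan             3    0
suv               7    4
van              11    8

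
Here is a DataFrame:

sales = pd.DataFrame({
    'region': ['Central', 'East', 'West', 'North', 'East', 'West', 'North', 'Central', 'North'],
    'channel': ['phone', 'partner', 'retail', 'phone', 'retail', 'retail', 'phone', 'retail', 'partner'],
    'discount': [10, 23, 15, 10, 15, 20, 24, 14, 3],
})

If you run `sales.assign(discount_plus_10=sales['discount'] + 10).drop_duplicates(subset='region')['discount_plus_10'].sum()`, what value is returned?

add column discount_plus_10 = sales['discount'] + 10:
    region  channel  discount  discount_plus_10
0  Central    phone        10                20
1     East  partner        23                33
2     West   retail        15                25
3    North    phone        10                20
4     East   retail        15                25
5     West   retail        20                30
6    North    phone        24                34
7  Central   retail        14                24
8    North  partner         3                13
drop duplicate region (keep=first):
    region  channel  discount  discount_plus_10
0  Central    phone        10                20
1     East  partner        23                33
2     West   retail        15                25
3    North    phone        10                20
Finally, sum of column 'discount_plus_10' = 98.

98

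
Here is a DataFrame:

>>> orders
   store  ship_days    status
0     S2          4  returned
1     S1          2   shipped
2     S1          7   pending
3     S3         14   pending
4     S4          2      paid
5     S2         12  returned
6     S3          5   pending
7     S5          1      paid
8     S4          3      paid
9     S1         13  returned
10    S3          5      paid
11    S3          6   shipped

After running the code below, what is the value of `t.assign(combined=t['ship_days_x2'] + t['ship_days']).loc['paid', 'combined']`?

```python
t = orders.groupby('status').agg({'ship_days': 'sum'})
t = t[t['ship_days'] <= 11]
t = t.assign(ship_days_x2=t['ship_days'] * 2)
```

group by status, sum of ship_days:
          ship_days
status             
paid             11
pending          26
returned         29
shipped           8
filter rows where ship_days <= 11:
         ship_days
status            
paid            11
shipped          8
add column ship_days_x2 = t['ship_days'] * 2:
         ship_days  ship_days_x2
status                          
paid            11            22
shipped          8            16
add column combined = t['ship_days_x2'] + t['ship_days']:
         ship_days  ship_days_x2  combined
status                                    
paid            11            22        33
shipped          8            16        24
Taking the value at row 'paid', column 'combined' gives 33.

33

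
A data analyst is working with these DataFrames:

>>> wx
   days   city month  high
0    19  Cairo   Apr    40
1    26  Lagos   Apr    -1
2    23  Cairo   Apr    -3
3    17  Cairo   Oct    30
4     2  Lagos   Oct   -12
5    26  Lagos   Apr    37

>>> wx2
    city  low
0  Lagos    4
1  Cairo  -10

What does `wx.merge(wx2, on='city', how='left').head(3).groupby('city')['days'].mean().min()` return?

merge on 'city' (how='left') → 6 rows:
   days   city month  high  low
0    19  Cairo   Apr    40  -10
1    26  Lagos   Apr    -1    4
2    23  Cairo   Apr    -3  -10
3    17  Cairo   Oct    30  -10
4     2  Lagos   Oct   -12    4
5    26  Lagos   Apr    37    4
take first 3 rows:
   days   city month  high  low
0    19  Cairo   Apr    40  -10
1    26  Lagos   Apr    -1    4
2    23  Cairo   Apr    -3  -10
group by city, mean of days:
city
Cairo    21.0
Lagos    26.0
Name: days, dtype: float64
Reading off the min of the resulting series, we get 21.0.

21.0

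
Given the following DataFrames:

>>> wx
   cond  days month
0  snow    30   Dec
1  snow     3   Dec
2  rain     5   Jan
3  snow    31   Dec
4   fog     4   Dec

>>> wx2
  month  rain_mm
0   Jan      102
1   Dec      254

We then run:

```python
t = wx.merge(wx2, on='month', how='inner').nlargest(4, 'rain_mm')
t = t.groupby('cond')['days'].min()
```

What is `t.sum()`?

merge on 'month' (how='inner') → 5 rows:
   cond  days month  rain_mm
0  snow    30   Dec      254
1  snow     3   Dec      254
2  rain     5   Jan      102
3  snow    31   Dec      254
4   fog     4   Dec      254
take 4 rows with largest rain_mm:
   cond  days month  rain_mm
0  snow    30   Dec      254
1  snow     3   Dec      254
3  snow    31   Dec      254
4   fog     4   Dec      254
group by cond, min of days:
cond
fog     4
snow    3
Name: days, dtype: int64

7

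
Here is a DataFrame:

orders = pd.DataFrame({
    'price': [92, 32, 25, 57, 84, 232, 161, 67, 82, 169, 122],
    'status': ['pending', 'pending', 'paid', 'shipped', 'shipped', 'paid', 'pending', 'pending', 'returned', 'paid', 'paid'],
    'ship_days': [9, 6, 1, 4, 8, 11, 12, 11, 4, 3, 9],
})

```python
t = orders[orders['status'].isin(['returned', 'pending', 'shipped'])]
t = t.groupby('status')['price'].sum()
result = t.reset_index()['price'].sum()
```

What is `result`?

575

filter rows where status in ['returned', 'pending', 'shipped']:
   price    status  ship_days
0     92   pending          9
1     32   pending          6
3     57   shipped          4
4     84   shipped          8
6    161   pending         12
7     67   pending         11
8     82  returned          4
group by status, sum of price:
status
pending     352
returned     82
shipped     141
Name: price, dtype: int64
reset_index():
     status  price
0   pending    352
1  returned     82
2   shipped    141
The sum of column 'price' is 575.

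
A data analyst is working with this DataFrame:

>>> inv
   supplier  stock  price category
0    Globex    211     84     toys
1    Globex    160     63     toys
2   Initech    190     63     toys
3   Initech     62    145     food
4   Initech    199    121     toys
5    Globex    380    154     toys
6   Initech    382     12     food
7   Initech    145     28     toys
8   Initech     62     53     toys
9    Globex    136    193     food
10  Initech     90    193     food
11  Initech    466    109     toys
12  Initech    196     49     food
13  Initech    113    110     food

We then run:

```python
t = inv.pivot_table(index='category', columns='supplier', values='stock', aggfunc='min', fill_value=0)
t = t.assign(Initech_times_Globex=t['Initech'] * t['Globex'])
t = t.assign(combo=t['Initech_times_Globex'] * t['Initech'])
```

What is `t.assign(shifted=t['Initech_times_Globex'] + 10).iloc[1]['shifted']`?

9930

pivot: rows=category, cols=supplier, min(stock):
supplier  Globex  Initech
category                 
food         136       62
toys         160       62
add column Initech_times_Globex = t['Initech'] * t['Globex']:
supplier  Globex  Initech  Initech_times_Globex
category                                       
food         136       62                  8432
toys         160       62                  9920
add column combo = t['Initech_times_Globex'] * t['Initech']:
supplier  Globex  Initech  Initech_times_Globex   combo
category                                               
food         136       62                  8432  522784
toys         160       62                  9920  615040
add column shifted = t['Initech_times_Globex'] + 10:
supplier  Globex  Initech  Initech_times_Globex   combo  shifted
category                                                        
food         136       62                  8432  522784     8442
toys         160       62                  9920  615040     9930
Hence 9930.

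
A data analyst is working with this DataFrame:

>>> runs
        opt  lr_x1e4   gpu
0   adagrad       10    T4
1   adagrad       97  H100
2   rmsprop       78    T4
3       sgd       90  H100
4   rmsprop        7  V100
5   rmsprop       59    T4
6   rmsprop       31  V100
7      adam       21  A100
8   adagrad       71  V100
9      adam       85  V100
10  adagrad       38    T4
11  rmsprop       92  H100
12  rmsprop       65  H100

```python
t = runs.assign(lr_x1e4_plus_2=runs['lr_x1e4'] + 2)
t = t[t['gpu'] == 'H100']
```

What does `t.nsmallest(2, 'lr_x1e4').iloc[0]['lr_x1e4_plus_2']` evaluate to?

add column lr_x1e4_plus_2 = runs['lr_x1e4'] + 2:
        opt  lr_x1e4   gpu  lr_x1e4_plus_2
0   adagrad       10    T4              12
1   adagrad       97  H100              99
2   rmsprop       78    T4              80
3       sgd       90  H100              92
4   rmsprop        7  V100               9
5   rmsprop       59    T4              61
6   rmsprop       31  V100              33
7      adam       21  A100              23
8   adagrad       71  V100              73
9      adam       85  V100              87
10  adagrad       38    T4              40
11  rmsprop       92  H100              94
12  rmsprop       65  H100              67
filter rows where gpu == 'H100':
        opt  lr_x1e4   gpu  lr_x1e4_plus_2
1   adagrad       97  H100              99
3       sgd       90  H100              92
11  rmsprop       92  H100              94
12  rmsprop       65  H100              67
take 2 rows with smallest lr_x1e4:
        opt  lr_x1e4   gpu  lr_x1e4_plus_2
12  rmsprop       65  H100              67
3       sgd       90  H100              92
Finally, value at position 0, column 'lr_x1e4_plus_2' = 67.

67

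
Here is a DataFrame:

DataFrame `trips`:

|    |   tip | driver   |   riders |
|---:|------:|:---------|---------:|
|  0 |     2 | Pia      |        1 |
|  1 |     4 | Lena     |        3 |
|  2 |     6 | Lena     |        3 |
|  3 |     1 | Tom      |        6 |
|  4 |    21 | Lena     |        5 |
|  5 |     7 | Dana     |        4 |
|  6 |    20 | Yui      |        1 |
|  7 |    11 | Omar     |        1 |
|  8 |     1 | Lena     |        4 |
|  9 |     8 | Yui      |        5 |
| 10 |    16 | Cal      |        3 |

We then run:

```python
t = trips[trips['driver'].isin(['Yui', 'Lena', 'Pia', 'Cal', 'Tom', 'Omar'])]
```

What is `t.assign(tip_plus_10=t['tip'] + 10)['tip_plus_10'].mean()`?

19.0

filter rows where driver in ['Yui', 'Lena', 'Pia', 'Cal', 'Tom', 'Omar']:
    tip driver  riders
0     2    Pia       1
1     4   Lena       3
2     6   Lena       3
3     1    Tom       6
4    21   Lena       5
6    20    Yui       1
7    11   Omar       1
8     1   Lena       4
9     8    Yui       5
10   16    Cal       3
add column tip_plus_10 = t['tip'] + 10:
    tip driver  riders  tip_plus_10
0     2    Pia       1           12
1     4   Lena       3           14
2     6   Lena       3           16
3     1    Tom       6           11
4    21   Lena       5           31
6    20    Yui       1           30
7    11   Omar       1           21
8     1   Lena       4           11
9     8    Yui       5           18
10   16    Cal       3           26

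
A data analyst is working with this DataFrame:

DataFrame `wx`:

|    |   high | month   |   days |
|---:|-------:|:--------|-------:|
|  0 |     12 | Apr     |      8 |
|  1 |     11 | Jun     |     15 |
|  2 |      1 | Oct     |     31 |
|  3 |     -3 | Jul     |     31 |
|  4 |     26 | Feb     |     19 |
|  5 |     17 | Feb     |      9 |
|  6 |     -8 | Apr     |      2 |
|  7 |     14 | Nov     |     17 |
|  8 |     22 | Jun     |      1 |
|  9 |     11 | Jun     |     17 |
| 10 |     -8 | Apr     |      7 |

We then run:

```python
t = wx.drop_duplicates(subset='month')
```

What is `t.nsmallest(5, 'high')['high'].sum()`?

drop duplicate month (keep=first):
   high month  days
0    12   Apr     8
1    11   Jun    15
2     1   Oct    31
3    -3   Jul    31
4    26   Feb    19
7    14   Nov    17
take 5 rows with smallest high:
   high month  days
3    -3   Jul    31
2     1   Oct    31
1    11   Jun    15
0    12   Apr     8
7    14   Nov    17
Reading off the sum of column 'high', we get 35.

35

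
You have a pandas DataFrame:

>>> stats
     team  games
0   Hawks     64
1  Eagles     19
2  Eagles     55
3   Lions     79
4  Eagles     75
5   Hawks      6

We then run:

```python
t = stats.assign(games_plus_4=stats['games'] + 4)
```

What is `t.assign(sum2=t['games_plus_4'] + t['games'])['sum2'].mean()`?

103.333333333

add column games_plus_4 = stats['games'] + 4:
     team  games  games_plus_4
0   Hawks     64            68
1  Eagles     19            23
2  Eagles     55            59
3   Lions     79            83
4  Eagles     75            79
5   Hawks      6            10
add column sum2 = t['games_plus_4'] + t['games']:
     team  games  games_plus_4  sum2
0   Hawks     64            68   132
1  Eagles     19            23    42
2  Eagles     55            59   114
3   Lions     79            83   162
4  Eagles     75            79   154
5   Hawks      6            10    16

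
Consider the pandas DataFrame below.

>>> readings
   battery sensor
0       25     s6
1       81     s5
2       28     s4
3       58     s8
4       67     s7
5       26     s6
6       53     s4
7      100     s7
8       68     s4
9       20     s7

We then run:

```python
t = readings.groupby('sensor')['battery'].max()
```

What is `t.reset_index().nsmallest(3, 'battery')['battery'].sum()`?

group by sensor, max of battery:
sensor
s4     68
s5     81
s6     26
s7    100
s8     58
Name: battery, dtype: int64
reset_index():
  sensor  battery
0     s4       68
1     s5       81
2     s6       26
3     s7      100
4     s8       58
take 3 rows with smallest battery:
  sensor  battery
2     s6       26
4     s8       58
0     s4       68

152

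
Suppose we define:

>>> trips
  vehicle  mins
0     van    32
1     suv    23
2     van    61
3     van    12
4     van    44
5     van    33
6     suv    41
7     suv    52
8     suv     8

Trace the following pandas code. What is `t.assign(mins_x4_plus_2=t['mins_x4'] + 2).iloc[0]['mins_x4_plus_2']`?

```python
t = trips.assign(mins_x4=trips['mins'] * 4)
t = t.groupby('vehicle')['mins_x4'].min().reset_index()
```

34

add column mins_x4 = trips['mins'] * 4:
  vehicle  mins  mins_x4
0     van    32      128
1     suv    23       92
2     van    61      244
3     van    12       48
4     van    44      176
5     van    33      132
6     suv    41      164
7     suv    52      208
8     suv     8       32
group by vehicle, min of mins_x4:
vehicle
suv    32
van    48
Name: mins_x4, dtype: int64
reset_index():
  vehicle  mins_x4
0     suv       32
1     van       48
add column mins_x4_plus_2 = t['mins_x4'] + 2:
  vehicle  mins_x4  mins_x4_plus_2
0     suv       32              34
1     van       48              50
The value at position 0, column 'mins_x4_plus_2' is 34.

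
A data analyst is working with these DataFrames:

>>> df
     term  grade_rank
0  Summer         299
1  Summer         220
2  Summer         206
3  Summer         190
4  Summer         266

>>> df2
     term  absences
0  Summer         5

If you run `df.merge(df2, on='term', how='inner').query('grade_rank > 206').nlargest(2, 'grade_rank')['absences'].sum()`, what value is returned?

10

merge on 'term' (how='inner') → 5 rows:
     term  grade_rank  absences
0  Summer         299         5
1  Summer         220         5
2  Summer         206         5
3  Summer         190         5
4  Summer         266         5
filter rows where grade_rank > 206:
     term  grade_rank  absences
0  Summer         299         5
1  Summer         220         5
4  Summer         266         5
take 2 rows with largest grade_rank:
     term  grade_rank  absences
0  Summer         299         5
4  Summer         266         5
The sum of column 'absences' is 10.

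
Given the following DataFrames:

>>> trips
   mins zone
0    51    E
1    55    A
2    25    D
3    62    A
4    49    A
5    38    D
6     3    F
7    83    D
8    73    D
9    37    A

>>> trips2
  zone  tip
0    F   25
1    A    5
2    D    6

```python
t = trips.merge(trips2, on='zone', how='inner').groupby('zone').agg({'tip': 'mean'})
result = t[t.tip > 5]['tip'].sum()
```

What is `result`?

31.0

merge on 'zone' (how='inner') → 9 rows:
   mins zone  tip
0    55    A    5
1    25    D    6
2    62    A    5
3    49    A    5
4    38    D    6
5     3    F   25
6    83    D    6
7    73    D    6
8    37    A    5
group by zone, mean of tip:
       tip
zone      
A      5.0
D      6.0
F     25.0
filter rows where tip > 5:
       tip
zone      
D      6.0
F     25.0
Finally, sum of column 'tip' = 31.0.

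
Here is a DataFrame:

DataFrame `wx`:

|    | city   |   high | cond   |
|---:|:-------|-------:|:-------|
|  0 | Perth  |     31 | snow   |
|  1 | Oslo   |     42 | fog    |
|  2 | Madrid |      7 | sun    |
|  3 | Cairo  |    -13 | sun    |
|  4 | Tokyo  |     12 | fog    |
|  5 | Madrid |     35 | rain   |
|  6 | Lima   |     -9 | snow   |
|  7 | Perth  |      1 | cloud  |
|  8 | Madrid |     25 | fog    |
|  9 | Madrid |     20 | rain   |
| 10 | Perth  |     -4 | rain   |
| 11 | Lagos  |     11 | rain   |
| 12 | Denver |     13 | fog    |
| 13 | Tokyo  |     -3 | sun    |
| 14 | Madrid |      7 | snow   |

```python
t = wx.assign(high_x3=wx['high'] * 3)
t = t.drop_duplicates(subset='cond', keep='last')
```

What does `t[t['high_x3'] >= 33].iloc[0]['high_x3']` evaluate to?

add column high_x3 = wx['high'] * 3:
      city  high   cond  high_x3
0    Perth    31   snow       93
1     Oslo    42    fog      126
2   Madrid     7    sun       21
3    Cairo   -13    sun      -39
4    Tokyo    12    fog       36
5   Madrid    35   rain      105
6     Lima    -9   snow      -27
7    Perth     1  cloud        3
8   Madrid    25    fog       75
9   Madrid    20   rain       60
10   Perth    -4   rain      -12
11   Lagos    11   rain       33
12  Denver    13    fog       39
13   Tokyo    -3    sun       -9
14  Madrid     7   snow       21
drop duplicate cond (keep=last):
      city  high   cond  high_x3
7    Perth     1  cloud        3
11   Lagos    11   rain       33
12  Denver    13    fog       39
13   Tokyo    -3    sun       -9
14  Madrid     7   snow       21
filter rows where high_x3 >= 33:
      city  high  cond  high_x3
11   Lagos    11  rain       33
12  Denver    13   fog       39

33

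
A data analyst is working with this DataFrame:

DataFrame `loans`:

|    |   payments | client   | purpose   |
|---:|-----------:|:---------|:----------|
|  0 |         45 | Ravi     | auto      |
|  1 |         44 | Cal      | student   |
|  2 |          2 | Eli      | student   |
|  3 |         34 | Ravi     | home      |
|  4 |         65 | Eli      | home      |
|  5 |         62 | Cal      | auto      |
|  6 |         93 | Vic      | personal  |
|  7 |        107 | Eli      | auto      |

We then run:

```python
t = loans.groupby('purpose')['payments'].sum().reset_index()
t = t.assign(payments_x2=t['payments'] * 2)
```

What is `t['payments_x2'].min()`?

92

group by purpose, sum of payments:
purpose
auto        214
home         99
personal     93
student      46
Name: payments, dtype: int64
reset_index():
    purpose  payments
0      auto       214
1      home        99
2  personal        93
3   student        46
add column payments_x2 = t['payments'] * 2:
    purpose  payments  payments_x2
0      auto       214          428
1      home        99          198
2  personal        93          186
3   student        46           92
min of column 'payments_x2' → 92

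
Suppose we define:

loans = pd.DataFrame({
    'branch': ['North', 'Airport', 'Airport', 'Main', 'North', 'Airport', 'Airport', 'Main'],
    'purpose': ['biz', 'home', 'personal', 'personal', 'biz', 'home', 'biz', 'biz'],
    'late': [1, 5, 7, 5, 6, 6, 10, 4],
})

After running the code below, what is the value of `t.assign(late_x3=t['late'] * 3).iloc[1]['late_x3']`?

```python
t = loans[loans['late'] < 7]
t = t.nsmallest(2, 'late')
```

filter rows where late < 7:
    branch   purpose  late
0    North       biz     1
1  Airport      home     5
3     Main  personal     5
4    North       biz     6
5  Airport      home     6
7     Main       biz     4
take 2 rows with smallest late:
  branch purpose  late
0  North     biz     1
7   Main     biz     4
add column late_x3 = t['late'] * 3:
  branch purpose  late  late_x3
0  North     biz     1        3
7   Main     biz     4       12

12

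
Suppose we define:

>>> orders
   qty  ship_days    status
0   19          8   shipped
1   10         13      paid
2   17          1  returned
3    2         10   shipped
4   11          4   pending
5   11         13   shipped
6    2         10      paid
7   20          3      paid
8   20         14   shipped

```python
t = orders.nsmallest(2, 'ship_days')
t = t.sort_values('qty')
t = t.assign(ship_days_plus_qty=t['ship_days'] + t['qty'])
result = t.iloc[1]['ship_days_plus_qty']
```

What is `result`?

take 2 rows with smallest ship_days:
   qty  ship_days    status
2   17          1  returned
7   20          3      paid
sort by qty:
   qty  ship_days    status
2   17          1  returned
7   20          3      paid
add column ship_days_plus_qty = t['ship_days'] + t['qty']:
   qty  ship_days    status  ship_days_plus_qty
2   17          1  returned                  18
7   20          3      paid                  23
The value at position 1, column 'ship_days_plus_qty' is 23.

23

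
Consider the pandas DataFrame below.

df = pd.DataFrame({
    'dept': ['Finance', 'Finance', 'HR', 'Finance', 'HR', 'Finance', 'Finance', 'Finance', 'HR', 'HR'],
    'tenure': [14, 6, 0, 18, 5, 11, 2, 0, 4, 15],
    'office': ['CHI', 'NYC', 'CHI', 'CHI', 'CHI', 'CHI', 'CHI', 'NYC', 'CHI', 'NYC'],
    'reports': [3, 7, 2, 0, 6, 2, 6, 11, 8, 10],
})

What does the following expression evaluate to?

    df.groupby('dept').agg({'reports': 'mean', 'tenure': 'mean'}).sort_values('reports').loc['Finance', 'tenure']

group by dept: mean(reports), mean(tenure):
          reports  tenure
dept                     
Finance  4.833333     8.5
HR       6.500000     6.0
sort by reports:
          reports  tenure
dept                     
Finance  4.833333     8.5
HR       6.500000     6.0
Reading off the value at row 'Finance', column 'tenure', we get 8.5.

8.5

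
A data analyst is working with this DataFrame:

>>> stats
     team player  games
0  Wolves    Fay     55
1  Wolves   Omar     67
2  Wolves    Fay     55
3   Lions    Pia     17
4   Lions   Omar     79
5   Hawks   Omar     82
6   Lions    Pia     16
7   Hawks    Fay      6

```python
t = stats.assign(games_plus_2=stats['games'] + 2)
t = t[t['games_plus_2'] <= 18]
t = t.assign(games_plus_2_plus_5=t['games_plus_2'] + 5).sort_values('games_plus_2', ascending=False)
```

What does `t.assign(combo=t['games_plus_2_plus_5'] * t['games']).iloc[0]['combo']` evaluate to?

add column games_plus_2 = stats['games'] + 2:
     team player  games  games_plus_2
0  Wolves    Fay     55            57
1  Wolves   Omar     67            69
2  Wolves    Fay     55            57
3   Lions    Pia     17            19
4   Lions   Omar     79            81
5   Hawks   Omar     82            84
6   Lions    Pia     16            18
7   Hawks    Fay      6             8
filter rows where games_plus_2 <= 18:
    team player  games  games_plus_2
6  Lions    Pia     16            18
7  Hawks    Fay      6             8
add column games_plus_2_plus_5 = t['games_plus_2'] + 5:
    team player  games  games_plus_2  games_plus_2_plus_5
6  Lions    Pia     16            18                   23
7  Hawks    Fay      6             8                   13
sort by games_plus_2 descending:
    team player  games  games_plus_2  games_plus_2_plus_5
6  Lions    Pia     16            18                   23
7  Hawks    Fay      6             8                   13
add column combo = t['games_plus_2_plus_5'] * t['games']:
    team player  games  games_plus_2  games_plus_2_plus_5  combo
6  Lions    Pia     16            18                   23    368
7  Hawks    Fay      6             8                   13     78
Reading off the value at position 0, column 'combo', we get 368.

368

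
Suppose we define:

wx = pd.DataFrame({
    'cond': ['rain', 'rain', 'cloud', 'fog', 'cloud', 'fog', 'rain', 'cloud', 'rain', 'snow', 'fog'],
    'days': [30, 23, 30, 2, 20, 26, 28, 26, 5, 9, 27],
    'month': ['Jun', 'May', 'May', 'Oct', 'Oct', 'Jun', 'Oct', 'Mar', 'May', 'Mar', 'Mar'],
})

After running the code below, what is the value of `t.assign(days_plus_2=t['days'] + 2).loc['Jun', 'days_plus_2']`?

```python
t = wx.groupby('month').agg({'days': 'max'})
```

group by month, max of days:
       days
month      
Jun      30
Mar      27
May      30
Oct      28
add column days_plus_2 = t['days'] + 2:
       days  days_plus_2
month                   
Jun      30           32
Mar      27           29
May      30           32
Oct      28           30
Finally, value at row 'Jun', column 'days_plus_2' = 32.

32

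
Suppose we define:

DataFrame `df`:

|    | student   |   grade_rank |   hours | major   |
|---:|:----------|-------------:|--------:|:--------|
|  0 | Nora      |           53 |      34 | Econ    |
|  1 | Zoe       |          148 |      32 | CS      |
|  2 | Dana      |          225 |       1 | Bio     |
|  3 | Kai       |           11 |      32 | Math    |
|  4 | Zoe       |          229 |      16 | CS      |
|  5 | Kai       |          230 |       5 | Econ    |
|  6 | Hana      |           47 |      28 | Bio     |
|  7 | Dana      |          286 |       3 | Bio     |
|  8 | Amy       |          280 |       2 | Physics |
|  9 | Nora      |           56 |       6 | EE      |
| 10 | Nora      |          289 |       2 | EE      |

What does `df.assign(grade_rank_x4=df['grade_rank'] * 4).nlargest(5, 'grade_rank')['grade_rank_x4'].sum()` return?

add column grade_rank_x4 = df['grade_rank'] * 4:
   student  grade_rank  hours    major  grade_rank_x4
0     Nora          53     34     Econ            212
1      Zoe         148     32       CS            592
2     Dana         225      1      Bio            900
3      Kai          11     32     Math             44
4      Zoe         229     16       CS            916
5      Kai         230      5     Econ            920
6     Hana          47     28      Bio            188
7     Dana         286      3      Bio           1144
8      Amy         280      2  Physics           1120
9     Nora          56      6       EE            224
10    Nora         289      2       EE           1156
take 5 rows with largest grade_rank:
   student  grade_rank  hours    major  grade_rank_x4
10    Nora         289      2       EE           1156
7     Dana         286      3      Bio           1144
8      Amy         280      2  Physics           1120
5      Kai         230      5     Econ            920
4      Zoe         229     16       CS            916
Then the sum of column 'grade_rank_x4': 5256

5256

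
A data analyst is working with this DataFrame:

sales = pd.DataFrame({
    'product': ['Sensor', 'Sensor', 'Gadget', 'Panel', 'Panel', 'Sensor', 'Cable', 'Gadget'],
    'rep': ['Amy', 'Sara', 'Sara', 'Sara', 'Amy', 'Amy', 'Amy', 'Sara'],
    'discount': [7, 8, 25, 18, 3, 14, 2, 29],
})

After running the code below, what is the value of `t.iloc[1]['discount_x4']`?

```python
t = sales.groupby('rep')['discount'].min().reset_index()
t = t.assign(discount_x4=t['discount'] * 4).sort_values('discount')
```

group by rep, min of discount:
rep
Amy     2
Sara    8
Name: discount, dtype: int64
reset_index():
    rep  discount
0   Amy         2
1  Sara         8
add column discount_x4 = t['discount'] * 4:
    rep  discount  discount_x4
0   Amy         2            8
1  Sara         8           32
sort by discount:
    rep  discount  discount_x4
0   Amy         2            8
1  Sara         8           32
Finally, value at position 1, column 'discount_x4' = 32.

32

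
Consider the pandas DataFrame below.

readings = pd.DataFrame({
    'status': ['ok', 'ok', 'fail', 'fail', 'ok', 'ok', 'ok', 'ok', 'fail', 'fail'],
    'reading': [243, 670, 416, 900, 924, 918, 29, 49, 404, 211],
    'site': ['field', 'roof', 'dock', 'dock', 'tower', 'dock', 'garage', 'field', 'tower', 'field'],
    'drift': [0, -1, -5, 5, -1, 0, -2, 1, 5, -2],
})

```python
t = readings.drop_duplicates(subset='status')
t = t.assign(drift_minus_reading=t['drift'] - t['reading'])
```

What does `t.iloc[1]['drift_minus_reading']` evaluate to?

-421

drop duplicate status (keep=first):
  status  reading   site  drift
0     ok      243  field      0
2   fail      416   dock     -5
add column drift_minus_reading = t['drift'] - t['reading']:
  status  reading   site  drift  drift_minus_reading
0     ok      243  field      0                 -243
2   fail      416   dock     -5                 -421
Taking the value at position 1, column 'drift_minus_reading' gives -421.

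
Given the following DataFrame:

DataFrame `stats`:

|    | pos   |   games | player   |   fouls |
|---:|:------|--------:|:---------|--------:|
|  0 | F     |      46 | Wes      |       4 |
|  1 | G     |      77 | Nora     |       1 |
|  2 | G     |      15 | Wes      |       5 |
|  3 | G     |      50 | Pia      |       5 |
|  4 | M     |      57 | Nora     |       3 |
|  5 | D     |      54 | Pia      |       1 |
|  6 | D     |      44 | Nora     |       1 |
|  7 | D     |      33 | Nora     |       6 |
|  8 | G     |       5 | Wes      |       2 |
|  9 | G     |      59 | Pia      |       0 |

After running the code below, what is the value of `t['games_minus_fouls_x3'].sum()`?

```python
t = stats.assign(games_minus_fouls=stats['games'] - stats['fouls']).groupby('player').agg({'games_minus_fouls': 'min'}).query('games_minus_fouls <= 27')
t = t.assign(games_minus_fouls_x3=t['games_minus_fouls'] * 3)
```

90

add column games_minus_fouls = stats['games'] - stats['fouls']:
  pos  games player  fouls  games_minus_fouls
0   F     46    Wes      4                 42
1   G     77   Nora      1                 76
2   G     15    Wes      5                 10
3   G     50    Pia      5                 45
4   M     57   Nora      3                 54
5   D     54    Pia      1                 53
6   D     44   Nora      1                 43
7   D     33   Nora      6                 27
8   G      5    Wes      2                  3
9   G     59    Pia      0                 59
group by player, min of games_minus_fouls:
        games_minus_fouls
player                   
Nora                   27
Pia                    45
Wes                     3
filter rows where games_minus_fouls <= 27:
        games_minus_fouls
player                   
Nora                   27
Wes                     3
add column games_minus_fouls_x3 = t['games_minus_fouls'] * 3:
        games_minus_fouls  games_minus_fouls_x3
player                                         
Nora                   27                    81
Wes                     3                     9
Then the sum of column 'games_minus_fouls_x3': 90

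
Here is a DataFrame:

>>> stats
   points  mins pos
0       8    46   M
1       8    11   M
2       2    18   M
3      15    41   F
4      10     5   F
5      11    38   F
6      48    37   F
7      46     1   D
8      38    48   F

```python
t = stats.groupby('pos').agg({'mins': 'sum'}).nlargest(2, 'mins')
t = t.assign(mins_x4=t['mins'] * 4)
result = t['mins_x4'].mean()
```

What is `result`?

group by pos, sum of mins:
     mins
pos      
D       1
F     169
M      75
take 2 rows with largest mins:
     mins
pos      
F     169
M      75
add column mins_x4 = t['mins'] * 4:
     mins  mins_x4
pos               
F     169      676
M      75      300

488.0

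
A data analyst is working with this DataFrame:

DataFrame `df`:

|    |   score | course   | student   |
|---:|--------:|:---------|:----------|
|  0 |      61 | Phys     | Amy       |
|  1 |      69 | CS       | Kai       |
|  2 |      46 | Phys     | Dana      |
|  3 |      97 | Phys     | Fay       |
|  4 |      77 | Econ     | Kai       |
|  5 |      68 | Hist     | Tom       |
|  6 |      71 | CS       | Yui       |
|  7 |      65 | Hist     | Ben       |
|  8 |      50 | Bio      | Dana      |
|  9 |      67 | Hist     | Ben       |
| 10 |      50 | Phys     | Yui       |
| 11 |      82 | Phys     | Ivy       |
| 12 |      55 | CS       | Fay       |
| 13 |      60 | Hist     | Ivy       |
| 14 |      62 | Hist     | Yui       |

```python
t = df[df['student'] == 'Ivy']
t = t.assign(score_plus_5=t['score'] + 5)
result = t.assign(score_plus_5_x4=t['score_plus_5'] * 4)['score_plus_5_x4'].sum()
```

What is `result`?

filter rows where student == 'Ivy':
    score course student
11     82   Phys     Ivy
13     60   Hist     Ivy
add column score_plus_5 = t['score'] + 5:
    score course student  score_plus_5
11     82   Phys     Ivy            87
13     60   Hist     Ivy            65
add column score_plus_5_x4 = t['score_plus_5'] * 4:
    score course student  score_plus_5  score_plus_5_x4
11     82   Phys     Ivy            87              348
13     60   Hist     Ivy            65              260

608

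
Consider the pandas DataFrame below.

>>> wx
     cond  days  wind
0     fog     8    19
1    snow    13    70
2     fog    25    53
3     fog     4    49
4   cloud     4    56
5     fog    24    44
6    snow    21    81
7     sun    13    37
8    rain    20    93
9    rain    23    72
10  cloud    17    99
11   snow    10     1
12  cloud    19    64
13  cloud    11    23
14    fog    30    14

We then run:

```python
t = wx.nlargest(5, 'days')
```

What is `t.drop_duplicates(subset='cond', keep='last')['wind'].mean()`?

65.6666666667

take 5 rows with largest days:
    cond  days  wind
14   fog    30    14
2    fog    25    53
5    fog    24    44
9   rain    23    72
6   snow    21    81
drop duplicate cond (keep=last):
   cond  days  wind
5   fog    24    44
9  rain    23    72
6  snow    21    81
Taking the mean of column 'wind' gives 65.6666666667.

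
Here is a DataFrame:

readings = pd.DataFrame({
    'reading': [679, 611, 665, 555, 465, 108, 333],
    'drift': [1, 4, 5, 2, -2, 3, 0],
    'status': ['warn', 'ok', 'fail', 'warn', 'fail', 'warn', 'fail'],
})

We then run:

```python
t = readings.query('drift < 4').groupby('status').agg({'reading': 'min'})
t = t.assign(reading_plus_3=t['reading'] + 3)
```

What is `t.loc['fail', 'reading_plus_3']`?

336

filter rows where drift < 4:
   reading  drift status
0      679      1   warn
3      555      2   warn
4      465     -2   fail
5      108      3   warn
6      333      0   fail
group by status, min of reading:
        reading
status         
fail        333
warn        108
add column reading_plus_3 = t['reading'] + 3:
        reading  reading_plus_3
status                         
fail        333             336
warn        108             111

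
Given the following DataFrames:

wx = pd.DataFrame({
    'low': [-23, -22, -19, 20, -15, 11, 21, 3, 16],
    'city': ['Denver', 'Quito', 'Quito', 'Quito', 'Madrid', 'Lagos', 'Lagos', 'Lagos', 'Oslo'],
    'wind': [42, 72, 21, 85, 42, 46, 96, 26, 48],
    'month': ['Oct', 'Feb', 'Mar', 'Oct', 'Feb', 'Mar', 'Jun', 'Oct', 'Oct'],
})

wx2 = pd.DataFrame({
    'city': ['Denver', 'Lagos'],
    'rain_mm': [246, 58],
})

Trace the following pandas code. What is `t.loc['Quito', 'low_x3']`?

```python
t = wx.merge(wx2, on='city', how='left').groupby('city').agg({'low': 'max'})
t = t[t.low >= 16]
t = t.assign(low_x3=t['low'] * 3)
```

merge on 'city' (how='left') → 9 rows:
   low    city  wind month  rain_mm
0  -23  Denver    42   Oct    246.0
1  -22   Quito    72   Feb      NaN
2  -19   Quito    21   Mar      NaN
3   20   Quito    85   Oct      NaN
4  -15  Madrid    42   Feb      NaN
5   11   Lagos    46   Mar     58.0
6   21   Lagos    96   Jun     58.0
7    3   Lagos    26   Oct     58.0
8   16    Oslo    48   Oct      NaN
group by city, max of low:
        low
city       
Denver  -23
Lagos    21
Madrid  -15
Oslo     16
Quito    20
filter rows where low >= 16:
       low
city      
Lagos   21
Oslo    16
Quito   20
add column low_x3 = t['low'] * 3:
       low  low_x3
city              
Lagos   21      63
Oslo    16      48
Quito   20      60
Taking the value at row 'Quito', column 'low_x3' gives 60.

60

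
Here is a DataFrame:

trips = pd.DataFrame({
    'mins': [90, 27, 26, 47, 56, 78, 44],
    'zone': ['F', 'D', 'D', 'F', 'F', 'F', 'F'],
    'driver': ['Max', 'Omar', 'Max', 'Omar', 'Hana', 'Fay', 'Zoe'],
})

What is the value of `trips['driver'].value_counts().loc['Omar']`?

value_counts of driver:
driver
Max     2
Omar    2
Hana    1
Fay     1
Zoe     1
Name: count, dtype: int64

2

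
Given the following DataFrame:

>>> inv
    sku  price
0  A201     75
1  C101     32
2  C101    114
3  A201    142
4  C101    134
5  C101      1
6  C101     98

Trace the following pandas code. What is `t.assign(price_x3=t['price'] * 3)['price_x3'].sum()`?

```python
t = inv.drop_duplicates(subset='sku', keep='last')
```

720

drop duplicate sku (keep=last):
    sku  price
3  A201    142
6  C101     98
add column price_x3 = t['price'] * 3:
    sku  price  price_x3
3  A201    142       426
6  C101     98       294
Then the sum of column 'price_x3': 720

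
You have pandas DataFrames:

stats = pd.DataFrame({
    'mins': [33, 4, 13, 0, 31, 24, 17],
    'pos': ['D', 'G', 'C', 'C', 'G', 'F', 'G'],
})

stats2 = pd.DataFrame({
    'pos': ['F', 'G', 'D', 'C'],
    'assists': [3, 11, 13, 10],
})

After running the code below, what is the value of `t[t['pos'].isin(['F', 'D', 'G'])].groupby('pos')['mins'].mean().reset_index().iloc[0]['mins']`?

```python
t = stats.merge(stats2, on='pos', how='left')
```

merge on 'pos' (how='left') → 7 rows:
   mins pos  assists
0    33   D       13
1     4   G       11
2    13   C       10
3     0   C       10
4    31   G       11
5    24   F        3
6    17   G       11
filter rows where pos in ['F', 'D', 'G']:
   mins pos  assists
0    33   D       13
1     4   G       11
4    31   G       11
5    24   F        3
6    17   G       11
group by pos, mean of mins:
pos
D    33.000000
F    24.000000
G    17.333333
Name: mins, dtype: float64
reset_index():
  pos       mins
0   D  33.000000
1   F  24.000000
2   G  17.333333
So iloc[0]['mins'] = 33.0.

33.0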